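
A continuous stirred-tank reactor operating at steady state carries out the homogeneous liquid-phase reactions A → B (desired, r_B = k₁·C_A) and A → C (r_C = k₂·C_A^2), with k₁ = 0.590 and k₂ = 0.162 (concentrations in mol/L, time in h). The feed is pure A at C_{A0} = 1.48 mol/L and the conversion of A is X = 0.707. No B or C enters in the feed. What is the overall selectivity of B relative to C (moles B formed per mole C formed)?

8.40

Exit C_A = C_{A0}(1−X) = 1.48×0.293 = 0.4336 mol/L.
A CSTR operates uniformly at the exit composition, giving r_B = 0.2558 and r_C = 0.03046 (each k·C_A^n at C_A = 0.4336).
Overall selectivity = C_B/C_C = r_Bτ/(r_Cτ) = r_B/r_C = 8.40.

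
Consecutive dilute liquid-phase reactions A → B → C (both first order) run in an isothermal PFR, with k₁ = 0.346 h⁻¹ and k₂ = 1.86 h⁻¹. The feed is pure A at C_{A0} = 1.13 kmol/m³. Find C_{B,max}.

Evaluating C_B at τ_opt = ln(k₂/k₁)/(k₂−k₁) gives C_{B,max}/C_{A0} = (k₁/k₂)^[k₂/(k₂−k₁)].
= (0.346/1.86)^(1.86/(1.86−0.346)) = (0.1860)^(1.229) = 0.1267.
C_{B,max} = 0.1267×1.13 = 0.143 kmol/m³.

0.143 kmol/m³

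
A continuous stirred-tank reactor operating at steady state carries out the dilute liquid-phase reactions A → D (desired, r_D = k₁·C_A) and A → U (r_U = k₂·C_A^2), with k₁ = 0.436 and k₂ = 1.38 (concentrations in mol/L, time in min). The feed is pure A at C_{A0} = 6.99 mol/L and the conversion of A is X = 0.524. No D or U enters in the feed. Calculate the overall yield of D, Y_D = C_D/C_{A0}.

Exit C_A = C_{A0}(1−X) = 6.99×0.476 = 3.327 mol/L.
Rates in a CSTR are evaluated at the outlet concentration: r_D = 0.436×3.327 = 1.451, r_U = 1.38×3.327^2 = 15.28.
Fraction of consumed A going to D: r_D/(r_D+r_U) = 0.08672.
C_D = 0.08672·C_{A0}·X = 0.08672×6.99×0.524 = 0.318 mol/L; Y_D = C_D/C_{A0} = 0.0454.

0.0454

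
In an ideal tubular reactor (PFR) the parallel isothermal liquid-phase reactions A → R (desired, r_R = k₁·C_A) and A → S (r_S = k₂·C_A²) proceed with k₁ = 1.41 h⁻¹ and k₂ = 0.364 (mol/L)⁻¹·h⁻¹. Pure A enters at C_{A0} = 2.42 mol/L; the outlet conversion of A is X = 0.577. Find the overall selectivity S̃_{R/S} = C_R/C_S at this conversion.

C_A = C_{A0}(1−X) = 1.024 mol/L.
Along a PFR/batch, dC_R/dC_A = −r_R/(r_R+r_S) = −k₁/(k₁+k₂·C_A).
Integrating from C_{A0} to C_A: C_R = (1.41/0.364)·ln[(1.41+0.364·2.42)/(1.41+0.364·1.02)] = 3.874·ln(2.291/1.783) = 0.9717 mol/L.
C_S = (C_{A0}−C_A)−C_R = 0.4246 mol/L; S̃_{R/S} = 0.9717/0.4246 = 2.29.

2.29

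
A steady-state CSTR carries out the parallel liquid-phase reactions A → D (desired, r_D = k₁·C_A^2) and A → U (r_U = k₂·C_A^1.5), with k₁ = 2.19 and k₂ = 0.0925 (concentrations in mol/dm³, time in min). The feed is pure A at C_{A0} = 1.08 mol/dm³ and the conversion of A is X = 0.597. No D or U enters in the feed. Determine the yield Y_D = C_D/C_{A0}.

Exit C_A = C_{A0}(1−X) = 1.08×0.403 = 0.4352 mol/dm³.
In a CSTR the entire volume is at exit conditions, so r_D = 2.19×0.4352^2 = 0.4149 and r_U = 0.0925×0.4352^1.5 = 0.02656.
Fraction of consumed A going to D: r_D/(r_D+r_U) = 0.9398.
C_D = 0.9398·C_{A0}·X = 0.9398×1.08×0.597 = 0.606 mol/dm³; Y_D = C_D/C_{A0} = 0.561.

0.561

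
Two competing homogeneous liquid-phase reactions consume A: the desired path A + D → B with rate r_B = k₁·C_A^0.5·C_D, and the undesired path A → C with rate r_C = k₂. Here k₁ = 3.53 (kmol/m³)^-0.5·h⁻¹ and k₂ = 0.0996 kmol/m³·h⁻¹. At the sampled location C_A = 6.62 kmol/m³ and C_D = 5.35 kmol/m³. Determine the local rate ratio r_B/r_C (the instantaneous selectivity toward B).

S_{B/C} = r_B/r_C = (k₁·C_A^0.5·C_D)/(k₂) = (k₁/k₂)·C_A^0.5·C_D.
= (3.53×6.620^0.5×5.350) / (0.0996) = 48.59/0.09960 = 488.
Since the desired path is higher order in A, keeping C_A high (PFR or concentrated feed) favours B.

488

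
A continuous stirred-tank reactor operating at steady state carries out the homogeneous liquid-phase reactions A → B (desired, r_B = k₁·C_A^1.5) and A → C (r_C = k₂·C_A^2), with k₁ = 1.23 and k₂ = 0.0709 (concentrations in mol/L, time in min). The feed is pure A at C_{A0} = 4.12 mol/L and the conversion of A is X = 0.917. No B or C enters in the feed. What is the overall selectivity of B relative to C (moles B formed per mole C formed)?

29.7

Exit C_A = C_{A0}(1−X) = 4.12×0.0830 = 0.3420 mol/L.
A CSTR operates uniformly at the exit composition, giving r_B = 0.2460 and r_C = 0.008291 (each k·C_A^n at C_A = 0.3420).
Overall selectivity = C_B/C_C = r_Bτ/(r_Cτ) = r_B/r_C = 29.7.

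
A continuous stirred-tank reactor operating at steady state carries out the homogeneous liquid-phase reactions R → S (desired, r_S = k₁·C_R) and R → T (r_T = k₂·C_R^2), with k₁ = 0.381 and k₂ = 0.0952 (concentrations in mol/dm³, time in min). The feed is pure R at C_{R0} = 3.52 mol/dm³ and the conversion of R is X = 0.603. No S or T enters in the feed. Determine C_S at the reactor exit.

1.57 mol/dm³

Exit C_R = C_{R0}(1−X) = 3.52×0.397 = 1.397 mol/dm³.
In a CSTR the entire volume is at exit conditions, so r_S = 0.381×1.397 = 0.5324 and r_T = 0.0952×1.397^2 = 0.1859.
Fraction of consumed R going to S: r_S/(r_S+r_T) = 0.7412.
C_S = 0.7412·C_{R0}·X = 0.7412×3.52×0.603 = 1.57 mol/dm³.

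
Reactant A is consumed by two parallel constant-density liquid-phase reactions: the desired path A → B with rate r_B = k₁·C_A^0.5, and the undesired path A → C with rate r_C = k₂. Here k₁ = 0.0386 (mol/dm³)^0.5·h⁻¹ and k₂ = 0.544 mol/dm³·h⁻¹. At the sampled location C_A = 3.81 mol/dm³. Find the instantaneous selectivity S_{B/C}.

0.139

S_{B/C} = r_B/r_C = (k₁·C_A^0.5)/(k₂) = (k₁/k₂)·C_A^0.5.
= (0.0386×3.810^0.5) / (0.544) = 0.07534/0.5440 = 0.139.
Since the desired path is higher order in A, keeping C_A high (PFR or concentrated feed) favours B.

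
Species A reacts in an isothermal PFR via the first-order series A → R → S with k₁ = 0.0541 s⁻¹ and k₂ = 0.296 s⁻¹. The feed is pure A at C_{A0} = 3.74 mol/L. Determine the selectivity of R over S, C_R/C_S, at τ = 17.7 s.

The intermediate concentration in a first-order A→B→C sequence is C_R = k₁C_{A0}(e^(−k₁τ) − e^(−k₂τ))/(k₂−k₁).
e^(−k₁τ) = e^(−0.0541×17.7) = e^(−0.9576) = 0.3838; e^(−k₂τ) = e^(−5.239) = 0.005304.
C_R = 0.0541×3.74/(0.296−0.0541) × (0.3838−0.005304) = 0.8364×0.3785 = 0.3166 mol/L.
C_A = C_{A0}e^(−k₁τ) = 1.436 mol/L, so C_S = C_{A0}−C_A−C_R = 1.988 mol/L; C_R/C_S = 0.159.

0.159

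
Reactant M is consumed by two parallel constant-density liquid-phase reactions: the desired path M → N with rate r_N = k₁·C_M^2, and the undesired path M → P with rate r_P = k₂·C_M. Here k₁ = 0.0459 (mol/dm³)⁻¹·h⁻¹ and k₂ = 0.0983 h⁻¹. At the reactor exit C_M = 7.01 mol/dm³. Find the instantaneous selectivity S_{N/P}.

S_{N/P} = r_N/r_P = (k₁·C_M^2)/(k₂·C_M) = (k₁/k₂)·C_M.
= (0.0459×7.010^2) / (0.0983×7.010) = 2.256/0.6891 = 3.27.

3.27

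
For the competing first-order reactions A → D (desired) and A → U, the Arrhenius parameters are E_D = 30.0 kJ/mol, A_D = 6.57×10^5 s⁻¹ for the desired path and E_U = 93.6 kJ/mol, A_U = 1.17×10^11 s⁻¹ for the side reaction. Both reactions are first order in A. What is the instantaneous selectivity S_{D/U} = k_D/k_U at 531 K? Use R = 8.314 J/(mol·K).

10.1

Since both paths have the same order in A, the concentration cancels and S_{D/U} = k_D/k_U = (A_D/A_U)·exp[(E_U−E_D)/(RT)].
(E_U−E_D)/(RT) = (93.6−30.0)×10³/(8.314×531) = 63600/4415 = 14.41.
k_D/k_U = (6.57×10^5/1.17×10^11)·exp(14.41) = 5.615×10^-6 × 1.805×10^6 = 10.1.
Since E_D < E_U, lowering the temperature improves selectivity toward D.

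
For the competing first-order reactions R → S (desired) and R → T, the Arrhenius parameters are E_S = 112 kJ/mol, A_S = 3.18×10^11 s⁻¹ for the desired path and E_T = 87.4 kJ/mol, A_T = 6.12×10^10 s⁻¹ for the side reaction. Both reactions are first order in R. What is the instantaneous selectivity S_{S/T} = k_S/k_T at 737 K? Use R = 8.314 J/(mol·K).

With equal orders, S_{S/T} = k_S/k_T = (A_S/A_T)·exp[(E_T−E_S)/(RT)].
(E_T−E_S)/(RT) = (87.4−112)×10³/(8.314×737) = -24600/6127 = -4.015.
k_S/k_T = (3.18×10^11/6.12×10^10)·exp(-4.015) = 5.196 × 0.01805 = 0.0938.

0.0938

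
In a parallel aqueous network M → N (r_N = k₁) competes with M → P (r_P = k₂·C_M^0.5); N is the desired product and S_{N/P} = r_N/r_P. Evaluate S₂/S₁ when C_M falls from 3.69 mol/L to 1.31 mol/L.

1.68

S_{N/P} = (k₁/k₂)·C_M^-0.5, so S₂/S₁ = (C_{M,2}/C_{M,1})^-0.5.
= (1.31/3.69)^(-0.5) = (0.3550)^(-0.5) = 1.68.
Selectivity toward N rises as C_M falls — low-concentration operation is favoured.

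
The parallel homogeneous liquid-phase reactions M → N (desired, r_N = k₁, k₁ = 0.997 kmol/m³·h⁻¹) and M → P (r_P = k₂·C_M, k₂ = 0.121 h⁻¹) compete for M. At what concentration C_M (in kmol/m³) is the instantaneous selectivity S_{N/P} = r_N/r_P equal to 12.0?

0.687 kmol/m³

S_{N/P} = (k₁/k₂)·C_M⁻¹ ⇒ C_M = (S·k₂/k₁)^(-1).
= (12.0×0.121/0.997)^(-1) = (1.456)^(-1) = 0.687 kmol/m³.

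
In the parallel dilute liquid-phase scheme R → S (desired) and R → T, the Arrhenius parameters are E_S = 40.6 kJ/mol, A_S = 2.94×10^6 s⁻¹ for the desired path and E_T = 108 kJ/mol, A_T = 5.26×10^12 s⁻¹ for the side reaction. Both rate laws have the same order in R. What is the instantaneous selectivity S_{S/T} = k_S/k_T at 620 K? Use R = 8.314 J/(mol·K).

0.267

Since both paths have the same order in R, the concentration cancels and S_{S/T} = k_S/k_T = (A_S/A_T)·exp[(E_T−E_S)/(RT)].
(E_T−E_S)/(RT) = (108−40.6)×10³/(8.314×620) = 67400/5155 = 13.08.
k_S/k_T = (2.94×10^6/5.26×10^12)·exp(13.08) = 5.589×10^-7 × 4.771×10^5 = 0.267.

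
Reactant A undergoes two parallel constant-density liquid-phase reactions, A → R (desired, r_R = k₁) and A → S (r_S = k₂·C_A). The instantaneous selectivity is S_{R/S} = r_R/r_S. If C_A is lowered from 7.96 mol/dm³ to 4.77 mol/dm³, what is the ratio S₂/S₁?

S_{R/S} = (k₁/k₂)·C_A⁻¹, so S₂/S₁ = (C_{A,2}/C_{A,1})⁻¹.
= 7.96/4.77 = 1.67.

1.67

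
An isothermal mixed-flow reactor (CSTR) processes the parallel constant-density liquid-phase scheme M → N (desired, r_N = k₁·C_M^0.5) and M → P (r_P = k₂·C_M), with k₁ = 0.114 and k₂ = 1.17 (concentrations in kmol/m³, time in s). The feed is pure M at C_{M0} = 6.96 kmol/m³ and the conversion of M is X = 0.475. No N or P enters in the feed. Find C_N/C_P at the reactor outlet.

Exit C_M = C_{M0}(1−X) = 6.96×0.525 = 3.654 kmol/m³.
A CSTR operates uniformly at the exit composition, giving r_N = 0.2179 and r_P = 4.275 (each k·C_M^n at C_M = 3.654).
Overall selectivity = C_N/C_P = r_Nτ/(r_Pτ) = r_N/r_P = 0.0510.

0.0510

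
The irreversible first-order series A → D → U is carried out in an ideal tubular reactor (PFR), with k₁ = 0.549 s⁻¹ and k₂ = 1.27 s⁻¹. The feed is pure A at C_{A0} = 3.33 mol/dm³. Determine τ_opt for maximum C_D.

1.16 s

Setting dC_D/dτ = 0 gives τ_opt = ln(k₂/k₁)/(k₂−k₁).
= ln(1.27/0.549)/(1.27−0.549) = ln(2.313)/0.7210 = 0.8387/0.7210 = 1.16 s.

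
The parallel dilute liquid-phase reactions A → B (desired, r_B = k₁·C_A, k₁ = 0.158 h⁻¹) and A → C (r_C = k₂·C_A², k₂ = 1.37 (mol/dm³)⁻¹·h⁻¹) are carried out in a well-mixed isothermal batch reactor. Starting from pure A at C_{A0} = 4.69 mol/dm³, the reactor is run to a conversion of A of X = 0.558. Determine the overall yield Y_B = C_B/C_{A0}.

0.0193

C_A = C_{A0}(1−X) = 2.073 mol/dm³.
Along a PFR/batch, dC_B/dC_A = −r_B/(r_B+r_C) = −k₁/(k₁+k₂·C_A).
Integrating from C_{A0} to C_A: C_B = (0.158/1.37)·ln[(0.158+1.37·4.69)/(0.158+1.37·2.07)] = 0.1153·ln(6.583/2.998) = 0.09072 mol/dm³.
Y_B = C_B/C_{A0} = 0.09072/4.69 = 0.0193.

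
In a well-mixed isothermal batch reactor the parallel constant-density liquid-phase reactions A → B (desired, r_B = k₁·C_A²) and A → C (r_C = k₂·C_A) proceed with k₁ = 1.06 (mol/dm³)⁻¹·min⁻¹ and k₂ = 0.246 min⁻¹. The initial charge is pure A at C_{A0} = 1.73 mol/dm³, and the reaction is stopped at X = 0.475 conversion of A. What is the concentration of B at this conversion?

C_A = C_{A0}(1−X) = 0.9083 mol/dm³.
Along a PFR/batch, dC_C/dC_A = −r_C/(r_B+r_C) = −k₂/(k₂+k₁·C_A).
Integrating from C_{A0} to C_A: C_C = (0.246/1.06)·ln[(0.246+1.06·1.73)/(0.246+1.06·0.908)] = 0.2321·ln(2.080/1.209) = 0.1259 mol/dm³.
Then C_B = (C_{A0}−C_A) − C_C = 0.8217 − 0.1259 = 0.6958 mol/dm³.

0.696 mol/dm³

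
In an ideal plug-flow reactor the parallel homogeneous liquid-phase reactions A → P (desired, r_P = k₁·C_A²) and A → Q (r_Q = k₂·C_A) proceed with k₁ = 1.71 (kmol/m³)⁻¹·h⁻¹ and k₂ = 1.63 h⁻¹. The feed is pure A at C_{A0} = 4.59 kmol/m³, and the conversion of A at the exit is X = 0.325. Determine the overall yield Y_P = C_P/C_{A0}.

C_A = C_{A0}(1−X) = 3.098 kmol/m³.
Along a PFR/batch, dC_Q/dC_A = −r_Q/(r_P+r_Q) = −k₂/(k₂+k₁·C_A).
Integrating from C_{A0} to C_A: C_Q = (1.63/1.71)·ln[(1.63+1.71·4.59)/(1.63+1.71·3.10)] = 0.9532·ln(9.479/6.928) = 0.2988 kmol/m³.
Then C_P = (C_{A0}−C_A) − C_Q = 1.492 − 0.2988 = 1.193 kmol/m³.
Y_P = C_P/C_{A0} = 1.193/4.59 = 0.260.

0.260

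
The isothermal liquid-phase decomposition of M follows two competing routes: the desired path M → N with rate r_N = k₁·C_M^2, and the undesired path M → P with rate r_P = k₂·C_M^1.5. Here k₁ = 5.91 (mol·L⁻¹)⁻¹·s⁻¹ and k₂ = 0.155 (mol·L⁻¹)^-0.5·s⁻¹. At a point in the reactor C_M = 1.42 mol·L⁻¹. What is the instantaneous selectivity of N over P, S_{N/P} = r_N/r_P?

45.4

S_{N/P} = r_N/r_P = (k₁·C_M^2)/(k₂·C_M^1.5) = (k₁/k₂)·C_M^0.5.
= (5.91×1.420^2) / (0.155×1.420^1.5) = 11.92/0.2623 = 45.4.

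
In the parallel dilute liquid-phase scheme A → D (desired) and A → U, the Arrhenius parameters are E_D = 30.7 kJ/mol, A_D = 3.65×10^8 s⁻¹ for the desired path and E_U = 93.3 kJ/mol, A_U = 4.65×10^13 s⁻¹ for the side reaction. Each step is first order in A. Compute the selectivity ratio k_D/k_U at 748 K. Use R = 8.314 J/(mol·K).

0.185

With equal orders, S_{D/U} = k_D/k_U = (A_D/A_U)·exp[(E_U−E_D)/(RT)].
(E_U−E_D)/(RT) = (93.3−30.7)×10³/(8.314×748) = 62600/6219 = 10.07.
k_D/k_U = (3.65×10^8/4.65×10^13)·exp(10.07) = 7.849×10^-6 × 23532 = 0.185.
Since E_D < E_U, lowering the temperature improves selectivity toward D.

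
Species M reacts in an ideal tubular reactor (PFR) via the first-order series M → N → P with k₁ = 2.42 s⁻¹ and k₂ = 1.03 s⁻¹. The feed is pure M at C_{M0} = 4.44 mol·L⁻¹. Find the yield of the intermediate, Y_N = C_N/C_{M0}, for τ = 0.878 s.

0.497

Solving the coupled first-order balances gives C_N(τ) = [k₁/(k₂−k₁)]·C_{M0}·(e^(−k₁τ) − e^(−k₂τ)).
e^(−k₁τ) = e^(−2.42×0.878) = e^(−2.125) = 0.1195; e^(−k₂τ) = e^(−0.9043) = 0.4048.
C_N = 2.42×4.44/(1.03−2.42) × (0.1195−0.4048) = (-7.730)×(-0.2853) = 2.206 mol·L⁻¹.
Y_N = C_N/C_{M0} = 2.206/4.44 = 0.497.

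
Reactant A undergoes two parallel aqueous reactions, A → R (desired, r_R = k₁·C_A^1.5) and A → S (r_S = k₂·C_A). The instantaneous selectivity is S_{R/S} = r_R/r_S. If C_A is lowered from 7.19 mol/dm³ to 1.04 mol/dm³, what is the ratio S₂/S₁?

S_{R/S} = (k₁/k₂)·C_A^0.5, so S₂/S₁ = (C_{A,2}/C_{A,1})^0.5.
= (1.04/7.19)^0.5 = (0.1446)^0.5 = 0.380.
Selectivity toward R falls as C_A falls — high-concentration operation is favoured.

0.380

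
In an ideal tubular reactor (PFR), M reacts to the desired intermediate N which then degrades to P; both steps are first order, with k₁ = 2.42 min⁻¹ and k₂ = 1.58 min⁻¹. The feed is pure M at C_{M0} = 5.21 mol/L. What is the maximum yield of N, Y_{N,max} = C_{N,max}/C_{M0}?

0.448

Evaluating C_N at τ_opt = ln(k₂/k₁)/(k₂−k₁) gives C_{N,max}/C_{M0} = (k₁/k₂)^[k₂/(k₂−k₁)].
= (2.42/1.58)^(1.58/(1.58−2.42)) = (1.532)^(-1.881) = 0.4485.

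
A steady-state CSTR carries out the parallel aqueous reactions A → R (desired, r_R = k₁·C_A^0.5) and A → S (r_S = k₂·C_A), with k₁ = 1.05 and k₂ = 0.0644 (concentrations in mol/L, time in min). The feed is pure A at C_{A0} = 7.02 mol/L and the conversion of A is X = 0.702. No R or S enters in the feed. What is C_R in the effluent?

Exit C_A = C_{A0}(1−X) = 7.02×0.298 = 2.092 mol/L.
Rates in a CSTR are evaluated at the outlet concentration: r_R = 1.05×2.092^0.5 = 1.519, r_S = 0.0644×2.092 = 0.1347.
Fraction of consumed A going to R: r_R/(r_R+r_S) = 0.9185.
C_R = 0.9185·C_{A0}·X = 0.9185×7.02×0.702 = 4.53 mol/L.

4.53 mol/L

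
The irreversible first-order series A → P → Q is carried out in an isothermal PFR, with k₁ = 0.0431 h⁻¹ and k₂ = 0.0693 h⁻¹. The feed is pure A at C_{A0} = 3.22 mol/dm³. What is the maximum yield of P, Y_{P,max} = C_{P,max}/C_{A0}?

0.285

At the optimum, C_{P,max}/C_{A0} = (k₁/k₂)^[k₂/(k₂−k₁)].
= (0.0431/0.0693)^(0.0693/(0.0693−0.0431)) = (0.6219)^(2.645) = 0.2847.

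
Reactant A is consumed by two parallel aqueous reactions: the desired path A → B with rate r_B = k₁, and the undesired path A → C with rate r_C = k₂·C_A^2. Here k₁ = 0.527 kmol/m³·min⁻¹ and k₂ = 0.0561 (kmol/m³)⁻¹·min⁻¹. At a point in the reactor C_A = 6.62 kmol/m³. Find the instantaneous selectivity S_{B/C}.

0.214

S_{B/C} = r_B/r_C = (k₁)/(k₂·C_A^2) = (k₁/k₂)·C_A^-2.
= (0.527) / (0.0561×6.620^2) = 0.5270/2.459 = 0.214.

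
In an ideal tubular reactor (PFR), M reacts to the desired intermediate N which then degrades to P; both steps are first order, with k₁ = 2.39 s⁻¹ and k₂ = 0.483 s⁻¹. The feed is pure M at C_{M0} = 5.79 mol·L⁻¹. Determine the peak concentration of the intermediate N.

3.86 mol·L⁻¹

At the optimum, C_{N,max}/C_{M0} = (k₁/k₂)^[k₂/(k₂−k₁)].
= (2.39/0.483)^(0.483/(0.483−2.39)) = (4.948)^(-0.2533) = 0.6670.
C_{N,max} = 0.6670×5.79 = 3.86 mol·L⁻¹.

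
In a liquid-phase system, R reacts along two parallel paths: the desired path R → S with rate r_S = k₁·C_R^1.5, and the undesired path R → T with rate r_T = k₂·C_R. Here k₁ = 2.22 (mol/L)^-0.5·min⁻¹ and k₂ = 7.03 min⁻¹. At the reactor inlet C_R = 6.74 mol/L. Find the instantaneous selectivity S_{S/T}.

S_{S/T} = r_S/r_T = (k₁·C_R^1.5)/(k₂·C_R) = (k₁/k₂)·C_R^0.5.
= (2.22×6.740^1.5) / (7.03×6.740) = 38.85/47.38 = 0.820.
Since the desired path is higher order in R, keeping C_R high (PFR or concentrated feed) favours S.

0.820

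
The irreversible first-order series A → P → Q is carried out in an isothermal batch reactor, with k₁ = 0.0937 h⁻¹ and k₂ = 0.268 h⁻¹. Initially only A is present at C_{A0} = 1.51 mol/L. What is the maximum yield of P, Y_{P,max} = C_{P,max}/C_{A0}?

Evaluating C_P at t_opt = ln(k₂/k₁)/(k₂−k₁) gives C_{P,max}/C_{A0} = (k₁/k₂)^[k₂/(k₂−k₁)].
= (0.0937/0.268)^(0.268/(0.268−0.0937)) = (0.3496)^(1.538) = 0.1987.

0.199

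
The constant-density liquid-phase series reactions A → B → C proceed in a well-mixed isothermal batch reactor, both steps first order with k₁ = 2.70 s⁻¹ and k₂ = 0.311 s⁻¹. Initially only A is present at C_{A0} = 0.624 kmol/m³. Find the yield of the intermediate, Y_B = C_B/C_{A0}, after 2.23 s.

0.562

The intermediate concentration in a first-order A→B→C sequence is C_B = k₁C_{A0}(e^(−k₁t) − e^(−k₂t))/(k₂−k₁).
e^(−k₁t) = e^(−2.70×2.23) = e^(−6.021) = 0.002427; e^(−k₂t) = e^(−0.6935) = 0.4998.
C_B = 2.70×0.624/(0.311−2.70) × (0.002427−0.4998) = (-0.7052)×(-0.4974) = 0.3508 kmol/m³.
Y_B = C_B/C_{A0} = 0.3508/0.624 = 0.562.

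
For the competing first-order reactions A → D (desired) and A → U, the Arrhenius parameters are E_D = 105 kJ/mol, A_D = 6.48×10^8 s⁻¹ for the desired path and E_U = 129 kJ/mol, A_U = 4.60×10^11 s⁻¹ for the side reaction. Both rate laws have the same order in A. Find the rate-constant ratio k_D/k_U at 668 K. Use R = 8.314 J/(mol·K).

With equal orders, S_{D/U} = k_D/k_U = (A_D/A_U)·exp[(E_U−E_D)/(RT)].
(E_U−E_D)/(RT) = (129−105)×10³/(8.314×668) = 24000/5554 = 4.321.
k_D/k_U = (6.48×10^8/4.60×10^11)·exp(4.321) = 0.001409 × 75.29 = 0.106.
Since E_D < E_U, lowering the temperature improves selectivity toward D.

0.106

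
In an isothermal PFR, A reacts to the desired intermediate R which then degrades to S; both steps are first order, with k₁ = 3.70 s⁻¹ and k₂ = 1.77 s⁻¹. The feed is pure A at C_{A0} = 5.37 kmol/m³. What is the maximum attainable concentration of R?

2.73 kmol/m³

At the optimum, C_{R,max}/C_{A0} = (k₁/k₂)^[k₂/(k₂−k₁)].
= (3.70/1.77)^(1.77/(1.77−3.70)) = (2.090)^(-0.9171) = 0.5085.
C_{R,max} = 0.5085×5.37 = 2.73 kmol/m³.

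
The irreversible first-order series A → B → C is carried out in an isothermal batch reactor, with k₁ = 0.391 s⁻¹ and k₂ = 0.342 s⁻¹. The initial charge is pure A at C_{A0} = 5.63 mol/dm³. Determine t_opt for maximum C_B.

For first-order series the maximum of C_B occurs at t_opt = ln(k₂/k₁)/(k₂−k₁).
= ln(0.342/0.391)/(0.342−0.391) = ln(0.8747)/-0.04900 = -0.1339/-0.04900 = 2.73 s.

2.73 s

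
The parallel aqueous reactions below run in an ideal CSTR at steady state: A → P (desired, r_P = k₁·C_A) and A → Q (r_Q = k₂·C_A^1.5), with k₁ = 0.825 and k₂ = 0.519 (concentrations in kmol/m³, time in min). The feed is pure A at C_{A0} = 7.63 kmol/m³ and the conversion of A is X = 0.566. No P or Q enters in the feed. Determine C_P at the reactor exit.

Exit C_A = C_{A0}(1−X) = 7.63×0.434 = 3.311 kmol/m³.
In a CSTR the entire volume is at exit conditions, so r_P = 0.825×3.311 = 2.732 and r_Q = 0.519×3.311^1.5 = 3.127.
Fraction of consumed A going to P: r_P/(r_P+r_Q) = 0.4662.
C_P = 0.4662·C_{A0}·X = 0.4662×7.63×0.566 = 2.01 kmol/m³.

2.01 kmol/m³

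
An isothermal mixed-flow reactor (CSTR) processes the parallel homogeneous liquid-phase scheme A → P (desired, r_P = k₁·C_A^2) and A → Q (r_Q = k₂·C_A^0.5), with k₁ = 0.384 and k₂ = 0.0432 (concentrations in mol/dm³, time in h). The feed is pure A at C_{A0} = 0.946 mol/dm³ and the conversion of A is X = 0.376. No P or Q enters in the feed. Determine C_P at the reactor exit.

0.285 mol/dm³

Exit C_A = C_{A0}(1−X) = 0.946×0.624 = 0.5903 mol/dm³.
A CSTR operates uniformly at the exit composition, giving r_P = 0.1338 and r_Q = 0.03319 (each k·C_A^n at C_A = 0.5903).
Fraction of consumed A going to P: r_P/(r_P+r_Q) = 0.8013.
C_P = 0.8013·C_{A0}·X = 0.8013×0.946×0.376 = 0.285 mol/dm³.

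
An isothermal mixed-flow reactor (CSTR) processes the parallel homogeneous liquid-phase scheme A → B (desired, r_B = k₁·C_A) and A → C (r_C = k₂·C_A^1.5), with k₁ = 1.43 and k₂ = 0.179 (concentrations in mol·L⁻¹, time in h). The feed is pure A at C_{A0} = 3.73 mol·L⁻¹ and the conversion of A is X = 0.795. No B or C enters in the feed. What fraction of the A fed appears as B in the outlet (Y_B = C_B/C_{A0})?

0.717

Exit C_A = C_{A0}(1−X) = 3.73×0.205 = 0.7646 mol·L⁻¹.
Rates in a CSTR are evaluated at the outlet concentration: r_B = 1.43×0.7646 = 1.093, r_C = 0.179×0.7646^1.5 = 0.1197.
Fraction of consumed A going to B: r_B/(r_B+r_C) = 0.9013.
C_B = 0.9013·C_{A0}·X = 0.9013×3.73×0.795 = 2.67 mol·L⁻¹; Y_B = C_B/C_{A0} = 0.717.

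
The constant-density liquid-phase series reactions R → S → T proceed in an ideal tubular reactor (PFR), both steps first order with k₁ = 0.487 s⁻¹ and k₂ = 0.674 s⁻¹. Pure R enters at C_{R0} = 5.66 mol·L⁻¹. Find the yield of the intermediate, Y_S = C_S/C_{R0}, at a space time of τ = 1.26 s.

0.296

The intermediate concentration in a first-order A→B→C sequence is C_S = k₁C_{R0}(e^(−k₁τ) − e^(−k₂τ))/(k₂−k₁).
e^(−k₁τ) = e^(−0.487×1.26) = e^(−0.6136) = 0.5414; e^(−k₂τ) = e^(−0.8492) = 0.4277.
C_S = 0.487×5.66/(0.674−0.487) × (0.5414−0.4277) = 14.74×0.1136 = 1.675 mol·L⁻¹.
Y_S = C_S/C_{R0} = 1.675/5.66 = 0.296.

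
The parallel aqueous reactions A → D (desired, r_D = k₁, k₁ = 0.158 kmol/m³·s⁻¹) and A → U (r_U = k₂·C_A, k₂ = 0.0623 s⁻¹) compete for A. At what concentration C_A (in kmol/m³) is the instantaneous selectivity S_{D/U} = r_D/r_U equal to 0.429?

S_{D/U} = (k₁/k₂)·C_A⁻¹ ⇒ C_A = (S·k₂/k₁)^(-1).
= (0.429×0.0623/0.158)^(-1) = (0.1692)^(-1) = 5.91 kmol/m³.

5.91 kmol/m³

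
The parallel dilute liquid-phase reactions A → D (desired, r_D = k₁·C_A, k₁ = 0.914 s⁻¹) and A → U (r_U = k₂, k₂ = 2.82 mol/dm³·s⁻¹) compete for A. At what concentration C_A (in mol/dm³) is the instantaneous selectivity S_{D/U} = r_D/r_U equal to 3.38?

10.4 mol/dm³

S_{D/U} = (k₁/k₂)·C_A ⇒ C_A = S·k₂/k₁.
= 3.38×2.82/0.914 = 10.4 mol/dm³.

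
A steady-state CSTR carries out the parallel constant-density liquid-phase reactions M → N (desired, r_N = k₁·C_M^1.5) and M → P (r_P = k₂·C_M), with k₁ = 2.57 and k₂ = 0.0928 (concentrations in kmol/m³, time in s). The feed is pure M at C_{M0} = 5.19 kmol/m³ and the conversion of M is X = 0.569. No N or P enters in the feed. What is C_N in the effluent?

2.88 kmol/m³

Exit C_M = C_{M0}(1−X) = 5.19×0.431 = 2.237 kmol/m³.
In a CSTR the entire volume is at exit conditions, so r_N = 2.57×2.237^1.5 = 8.598 and r_P = 0.0928×2.237 = 0.2076.
Fraction of consumed M going to N: r_N/(r_N+r_P) = 0.9764.
C_N = 0.9764·C_{M0}·X = 0.9764×5.19×0.569 = 2.88 kmol/m³.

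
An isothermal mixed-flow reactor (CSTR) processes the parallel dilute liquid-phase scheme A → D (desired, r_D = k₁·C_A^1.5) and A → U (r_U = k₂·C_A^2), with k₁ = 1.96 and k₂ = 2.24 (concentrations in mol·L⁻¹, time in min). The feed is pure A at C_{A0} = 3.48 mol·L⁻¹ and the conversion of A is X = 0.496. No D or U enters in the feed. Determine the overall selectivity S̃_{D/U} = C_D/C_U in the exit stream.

0.661

Exit C_A = C_{A0}(1−X) = 3.48×0.504 = 1.754 mol·L⁻¹.
Rates in a CSTR are evaluated at the outlet concentration: r_D = 1.96×1.754^1.5 = 4.553, r_U = 2.24×1.754^2 = 6.891.
Overall selectivity = C_D/C_U = r_Dτ/(r_Uτ) = r_D/r_U = 0.661.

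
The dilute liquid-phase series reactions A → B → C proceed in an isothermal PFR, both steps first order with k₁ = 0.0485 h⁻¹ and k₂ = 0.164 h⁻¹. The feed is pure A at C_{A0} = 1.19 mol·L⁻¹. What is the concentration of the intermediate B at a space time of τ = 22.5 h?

Solving the coupled first-order balances gives C_B(τ) = [k₁/(k₂−k₁)]·C_{A0}·(e^(−k₁τ) − e^(−k₂τ)).
e^(−k₁τ) = e^(−0.0485×22.5) = e^(−1.091) = 0.3358; e^(−k₂τ) = e^(−3.690) = 0.02497.
C_B = 0.0485×1.19/(0.164−0.0485) × (0.3358−0.02497) = 0.4997×0.3108 = 0.1553 mol·L⁻¹.

0.155 mol·L⁻¹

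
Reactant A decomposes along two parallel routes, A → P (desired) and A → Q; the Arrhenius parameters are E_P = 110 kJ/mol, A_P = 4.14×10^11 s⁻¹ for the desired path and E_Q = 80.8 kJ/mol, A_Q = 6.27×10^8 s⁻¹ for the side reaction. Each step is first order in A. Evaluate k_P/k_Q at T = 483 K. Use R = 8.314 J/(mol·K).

0.459

k_P/k_Q = (A_P/A_Q)·exp[−(E_P−E_Q)/(RT)] = (A_P/A_Q)·exp[(E_Q−E_P)/(RT)].
(E_Q−E_P)/(RT) = (80.8−110)×10³/(8.314×483) = -29200/4016 = -7.272.
k_P/k_Q = (4.14×10^11/6.27×10^8)·exp(-7.272) = 660.3 × 6.950×10^-4 = 0.459.
Since E_P > E_Q, raising the temperature improves selectivity toward P.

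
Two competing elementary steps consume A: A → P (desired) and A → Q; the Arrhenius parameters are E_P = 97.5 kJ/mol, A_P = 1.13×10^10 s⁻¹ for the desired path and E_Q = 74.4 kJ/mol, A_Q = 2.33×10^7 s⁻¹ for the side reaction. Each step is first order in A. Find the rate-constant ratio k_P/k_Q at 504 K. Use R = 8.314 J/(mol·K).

Since both paths have the same order in A, the concentration cancels and S_{P/Q} = k_P/k_Q = (A_P/A_Q)·exp[(E_Q−E_P)/(RT)].
(E_Q−E_P)/(RT) = (74.4−97.5)×10³/(8.314×504) = -23100/4190 = -5.513.
k_P/k_Q = (1.13×10^10/2.33×10^7)·exp(-5.513) = 485.0 × 0.004035 = 1.96.

1.96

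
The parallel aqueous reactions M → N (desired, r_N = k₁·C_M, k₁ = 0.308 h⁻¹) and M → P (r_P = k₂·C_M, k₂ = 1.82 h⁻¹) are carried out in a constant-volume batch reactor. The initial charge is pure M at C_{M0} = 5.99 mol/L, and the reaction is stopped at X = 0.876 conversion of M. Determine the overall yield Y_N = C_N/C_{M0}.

0.127

C_M = C_{M0}(1−X) = 0.7428 mol/L.
Both paths are first order in M, so the instantaneous fraction to N is constant: dC_N/d(−C_M) = k₁/(k₁+k₂) = 0.1447.
C_N = 0.1447·(C_{M0}−C_M) = 0.1447×5.247 = 0.759 mol/L.
Y_N = C_N/C_{M0} = 0.7595/5.99 = 0.127.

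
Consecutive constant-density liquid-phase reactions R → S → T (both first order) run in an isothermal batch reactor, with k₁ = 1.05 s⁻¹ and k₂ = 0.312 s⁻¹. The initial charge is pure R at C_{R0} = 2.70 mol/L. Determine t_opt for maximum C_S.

Setting dC_S/dt = 0 gives t_opt = ln(k₂/k₁)/(k₂−k₁).
= ln(0.312/1.05)/(0.312−1.05) = ln(0.2971)/-0.7380 = -1.214/-0.7380 = 1.64 s.

1.64 s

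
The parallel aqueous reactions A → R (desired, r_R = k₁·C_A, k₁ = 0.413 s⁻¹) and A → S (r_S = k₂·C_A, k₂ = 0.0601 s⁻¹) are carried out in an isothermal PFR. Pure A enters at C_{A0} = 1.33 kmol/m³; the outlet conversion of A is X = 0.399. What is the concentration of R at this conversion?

C_A = C_{A0}(1−X) = 0.7993 kmol/m³.
Both paths are first order in A, so the instantaneous fraction to R is constant: dC_R/d(−C_A) = k₁/(k₁+k₂) = 0.8730.
C_R = 0.8730·(C_{A0}−C_A) = 0.8730×0.5307 = 0.463 kmol/m³.

0.463 kmol/m³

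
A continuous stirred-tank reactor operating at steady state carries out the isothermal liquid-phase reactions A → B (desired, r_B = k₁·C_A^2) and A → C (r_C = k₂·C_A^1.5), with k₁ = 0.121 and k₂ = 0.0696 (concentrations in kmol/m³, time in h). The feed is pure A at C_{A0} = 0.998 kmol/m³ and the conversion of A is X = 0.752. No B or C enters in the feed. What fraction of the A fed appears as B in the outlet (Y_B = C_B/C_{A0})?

0.349

Exit C_A = C_{A0}(1−X) = 0.998×0.248 = 0.2475 kmol/m³.
A CSTR operates uniformly at the exit composition, giving r_B = 0.007412 and r_C = 0.008570 (each k·C_A^n at C_A = 0.2475).
Fraction of consumed A going to B: r_B/(r_B+r_C) = 0.4638.
C_B = 0.4638·C_{A0}·X = 0.4638×0.998×0.752 = 0.348 kmol/m³; Y_B = C_B/C_{A0} = 0.349.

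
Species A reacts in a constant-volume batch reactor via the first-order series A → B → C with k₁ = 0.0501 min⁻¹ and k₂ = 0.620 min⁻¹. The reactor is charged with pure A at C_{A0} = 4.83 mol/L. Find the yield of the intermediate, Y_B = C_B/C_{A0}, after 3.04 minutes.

0.0621

For first-order series with pure A initially, C_B(t) = k₁C_{A0}/(k₂−k₁)·(e^(−k₁t) − e^(−k₂t)).
e^(−k₁t) = e^(−0.0501×3.04) = e^(−0.1523) = 0.8587; e^(−k₂t) = e^(−1.885) = 0.1519.
C_B = 0.0501×4.83/(0.620−0.0501) × (0.8587−0.1519) = 0.4246×0.7069 = 0.3001 mol/L.
Y_B = C_B/C_{A0} = 0.3001/4.83 = 0.0621.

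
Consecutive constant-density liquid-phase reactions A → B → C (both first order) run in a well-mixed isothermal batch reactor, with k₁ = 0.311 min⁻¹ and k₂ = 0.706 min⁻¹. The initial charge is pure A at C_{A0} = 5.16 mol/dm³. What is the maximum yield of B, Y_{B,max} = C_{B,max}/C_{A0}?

0.231

Evaluating C_B at t_opt = ln(k₂/k₁)/(k₂−k₁) gives C_{B,max}/C_{A0} = (k₁/k₂)^[k₂/(k₂−k₁)].
= (0.311/0.706)^(0.706/(0.706−0.311)) = (0.4405)^(1.787) = 0.2310.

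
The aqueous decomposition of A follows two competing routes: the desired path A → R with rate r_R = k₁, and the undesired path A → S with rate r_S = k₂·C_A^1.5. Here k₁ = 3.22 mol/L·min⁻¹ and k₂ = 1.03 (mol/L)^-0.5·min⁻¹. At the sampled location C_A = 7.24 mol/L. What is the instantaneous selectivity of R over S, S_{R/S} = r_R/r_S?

0.160

S_{R/S} = r_R/r_S = (k₁)/(k₂·C_A^1.5) = (k₁/k₂)·C_A^-1.5.
= (3.22) / (1.03×7.240^1.5) = 3.220/20.07 = 0.160.
The undesired path is higher order in A, so low C_A (CSTR or dilute feed) favours R.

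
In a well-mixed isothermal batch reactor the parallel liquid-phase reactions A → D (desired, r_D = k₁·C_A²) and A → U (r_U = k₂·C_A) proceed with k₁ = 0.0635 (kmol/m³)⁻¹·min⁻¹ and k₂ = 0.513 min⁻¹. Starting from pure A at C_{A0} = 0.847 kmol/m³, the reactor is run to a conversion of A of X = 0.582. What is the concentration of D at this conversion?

C_A = C_{A0}(1−X) = 0.3540 kmol/m³.
Along a PFR/batch, dC_U/dC_A = −r_U/(r_D+r_U) = −k₂/(k₂+k₁·C_A).
Integrating from C_{A0} to C_A: C_U = (0.513/0.0635)·ln[(0.513+0.0635·0.847)/(0.513+0.0635·0.354)] = 8.079·ln(0.5668/0.5355) = 0.4590 kmol/m³.
Then C_D = (C_{A0}−C_A) − C_U = 0.4930 − 0.4590 = 0.03398 kmol/m³.

0.0340 kmol/m³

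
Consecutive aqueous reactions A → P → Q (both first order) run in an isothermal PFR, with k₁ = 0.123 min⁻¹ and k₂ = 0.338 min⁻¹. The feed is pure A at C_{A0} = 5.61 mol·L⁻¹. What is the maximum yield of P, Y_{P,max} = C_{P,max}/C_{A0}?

Evaluating C_P at τ_opt = ln(k₂/k₁)/(k₂−k₁) gives C_{P,max}/C_{A0} = (k₁/k₂)^[k₂/(k₂−k₁)].
= (0.123/0.338)^(0.338/(0.338−0.123)) = (0.3639)^(1.572) = 0.2041.

0.204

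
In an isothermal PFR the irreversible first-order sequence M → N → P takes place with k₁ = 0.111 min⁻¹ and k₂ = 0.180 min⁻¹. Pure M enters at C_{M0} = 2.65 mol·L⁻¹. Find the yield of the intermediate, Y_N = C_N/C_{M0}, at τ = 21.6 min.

The intermediate concentration in a first-order A→B→C sequence is C_N = k₁C_{M0}(e^(−k₁τ) − e^(−k₂τ))/(k₂−k₁).
e^(−k₁τ) = e^(−0.111×21.6) = e^(−2.398) = 0.09094; e^(−k₂τ) = e^(−3.888) = 0.02049.
C_N = 0.111×2.65/(0.180−0.111) × (0.09094−0.02049) = 4.263×0.07045 = 0.3003 mol·L⁻¹.
Y_N = C_N/C_{M0} = 0.3003/2.65 = 0.113.

0.113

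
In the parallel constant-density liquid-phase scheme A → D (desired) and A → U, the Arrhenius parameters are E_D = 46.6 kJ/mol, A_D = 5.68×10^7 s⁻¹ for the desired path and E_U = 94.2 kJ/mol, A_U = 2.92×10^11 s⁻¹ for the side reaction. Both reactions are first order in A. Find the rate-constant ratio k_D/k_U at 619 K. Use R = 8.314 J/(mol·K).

Since both paths have the same order in A, the concentration cancels and S_{D/U} = k_D/k_U = (A_D/A_U)·exp[(E_U−E_D)/(RT)].
(E_U−E_D)/(RT) = (94.2−46.6)×10³/(8.314×619) = 47600/5146 = 9.249.
k_D/k_U = (5.68×10^7/2.92×10^11)·exp(9.249) = 1.945×10^-4 × 10397 = 2.02.
Since E_D < E_U, lowering the temperature improves selectivity toward D.

2.02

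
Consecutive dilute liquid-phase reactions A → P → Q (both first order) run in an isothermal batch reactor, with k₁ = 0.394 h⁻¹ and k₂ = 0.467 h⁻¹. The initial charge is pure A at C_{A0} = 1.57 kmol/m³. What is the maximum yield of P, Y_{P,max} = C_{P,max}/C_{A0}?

0.337

For a first-order series the maximum intermediate yield is C_{P,max}/C_{A0} = (k₁/k₂)^[k₂/(k₂−k₁)].
= (0.394/0.467)^(0.467/(0.467−0.394)) = (0.8437)^(6.397) = 0.3371.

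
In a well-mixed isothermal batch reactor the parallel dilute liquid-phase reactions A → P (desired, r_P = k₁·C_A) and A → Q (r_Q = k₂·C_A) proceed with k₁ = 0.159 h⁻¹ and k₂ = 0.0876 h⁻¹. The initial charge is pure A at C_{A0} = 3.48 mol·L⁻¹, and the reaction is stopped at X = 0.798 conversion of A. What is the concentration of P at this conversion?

C_A = C_{A0}(1−X) = 0.7030 mol·L⁻¹.
Both paths are first order in A, so the instantaneous fraction to P is constant: dC_P/d(−C_A) = k₁/(k₁+k₂) = 0.6448.
C_P = 0.6448·(C_{A0}−C_A) = 0.6448×2.777 = 1.79 mol·L⁻¹.

1.79 mol·L⁻¹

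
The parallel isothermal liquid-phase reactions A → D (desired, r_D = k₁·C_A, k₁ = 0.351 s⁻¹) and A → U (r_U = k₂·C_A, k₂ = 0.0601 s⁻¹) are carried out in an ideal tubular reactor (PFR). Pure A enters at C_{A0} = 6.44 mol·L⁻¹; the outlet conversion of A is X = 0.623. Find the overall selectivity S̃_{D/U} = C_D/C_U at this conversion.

5.84

C_A = C_{A0}(1−X) = 2.428 mol·L⁻¹.
Both paths are first order in A, so the instantaneous fraction to D is constant: dC_D/d(−C_A) = k₁/(k₁+k₂) = 0.8538.
C_D = 0.8538·(C_{A0}−C_A) = 0.8538×4.012 = 3.43 mol·L⁻¹.
C_U = (C_{A0}−C_A)−C_D = 0.5865 mol·L⁻¹; S̃_{D/U} = 3.426/0.5865 = 5.84.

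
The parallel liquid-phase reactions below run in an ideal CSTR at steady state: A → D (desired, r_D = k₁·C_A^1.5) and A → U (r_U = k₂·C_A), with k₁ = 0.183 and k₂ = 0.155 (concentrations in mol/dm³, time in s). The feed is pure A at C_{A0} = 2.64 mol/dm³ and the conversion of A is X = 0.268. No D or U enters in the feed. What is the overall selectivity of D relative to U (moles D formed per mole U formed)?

Exit C_A = C_{A0}(1−X) = 2.64×0.732 = 1.932 mol/dm³.
Rates in a CSTR are evaluated at the outlet concentration: r_D = 0.183×1.932^1.5 = 0.4916, r_U = 0.155×1.932 = 0.2995.
Overall selectivity = C_D/C_U = r_Dτ/(r_Uτ) = r_D/r_U = 1.64.

1.64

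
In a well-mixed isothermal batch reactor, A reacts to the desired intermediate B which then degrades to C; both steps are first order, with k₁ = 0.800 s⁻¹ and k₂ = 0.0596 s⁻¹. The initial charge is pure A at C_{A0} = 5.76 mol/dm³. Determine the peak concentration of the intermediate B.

Evaluating C_B at t_opt = ln(k₂/k₁)/(k₂−k₁) gives C_{B,max}/C_{A0} = (k₁/k₂)^[k₂/(k₂−k₁)].
= (0.800/0.0596)^(0.0596/(0.0596−0.800)) = (13.42)^(-0.08050) = 0.8114.
C_{B,max} = 0.8114×5.76 = 4.67 mol/dm³.

4.67 mol/dm³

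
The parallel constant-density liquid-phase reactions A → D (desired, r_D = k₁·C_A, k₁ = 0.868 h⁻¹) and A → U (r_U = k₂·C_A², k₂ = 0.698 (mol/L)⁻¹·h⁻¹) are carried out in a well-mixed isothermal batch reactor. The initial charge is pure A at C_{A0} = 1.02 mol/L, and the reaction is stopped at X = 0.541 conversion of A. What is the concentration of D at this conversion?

0.347 mol/L

C_A = C_{A0}(1−X) = 0.4682 mol/L.
Along a PFR/batch, dC_D/dC_A = −r_D/(r_D+r_U) = −k₁/(k₁+k₂·C_A).
Integrating from C_{A0} to C_A: C_D = (0.868/0.698)·ln[(0.868+0.698·1.02)/(0.868+0.698·0.468)] = 1.244·ln(1.580/1.195) = 0.3475 mol/L.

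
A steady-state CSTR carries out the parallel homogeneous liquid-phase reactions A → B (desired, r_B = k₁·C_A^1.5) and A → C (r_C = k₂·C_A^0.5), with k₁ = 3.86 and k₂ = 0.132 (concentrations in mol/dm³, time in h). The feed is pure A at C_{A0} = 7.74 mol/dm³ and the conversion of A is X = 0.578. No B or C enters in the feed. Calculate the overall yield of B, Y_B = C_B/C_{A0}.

0.572

Exit C_A = C_{A0}(1−X) = 7.74×0.422 = 3.266 mol/dm³.
In a CSTR the entire volume is at exit conditions, so r_B = 3.86×3.266^1.5 = 22.79 and r_C = 0.132×3.266^0.5 = 0.2386.
Fraction of consumed A going to B: r_B/(r_B+r_C) = 0.9896.
C_B = 0.9896·C_{A0}·X = 0.9896×7.74×0.578 = 4.43 mol/dm³; Y_B = C_B/C_{A0} = 0.572.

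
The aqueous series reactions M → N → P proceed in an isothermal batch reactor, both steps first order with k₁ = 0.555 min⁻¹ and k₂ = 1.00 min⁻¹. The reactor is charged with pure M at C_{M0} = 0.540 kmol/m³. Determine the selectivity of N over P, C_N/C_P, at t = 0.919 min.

The intermediate concentration in a first-order A→B→C sequence is C_N = k₁C_{M0}(e^(−k₁t) − e^(−k₂t))/(k₂−k₁).
e^(−k₁t) = e^(−0.555×0.919) = e^(−0.5100) = 0.6005; e^(−k₂t) = e^(−0.9190) = 0.3989.
C_N = 0.555×0.540/(1.00−0.555) × (0.6005−0.3989) = 0.6735×0.2016 = 0.1357 kmol/m³.
C_M = C_{M0}e^(−k₁t) = 0.3243 kmol/m³, so C_P = C_{M0}−C_M−C_N = 0.08001 kmol/m³; C_N/C_P = 1.70.

1.70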